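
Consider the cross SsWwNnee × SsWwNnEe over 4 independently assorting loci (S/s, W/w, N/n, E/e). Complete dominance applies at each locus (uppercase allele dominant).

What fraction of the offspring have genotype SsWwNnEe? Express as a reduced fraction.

P(SsWwNnEe) = 1/16

SsWwNnee gametes: SWNe×2, SWne×2, SwNe×2, Swne×2, sWNe×2, sWne×2, swNe×2, swne×2
SsWwNnEe gametes: SWNE×1, SWNe×1, SWnE×1, SWne×1, SwNE×1, SwNe×1, SwnE×1, Swne×1, sWNE×1, sWNe×1, sWnE×1, sWne×1, swNE×1, swNe×1, swnE×1, swne×1
SsWwNnee×SsWwNnEe grid (16·16=256): SSWWNNEe=2 SSWWNNee=2 SSWWNnEe=4 SSWWNnee=4 SSWWnnEe=2 SSWWnnee=2 SSWwNNEe=4 SSWwNNee=4 SSWwNnEe=8 SSWwNnee=8 SSWwnnEe=4 SSWwnnee=4 SSwwNNEe=2 SSwwNNee=2 SSwwNnEe=4 SSwwNnee=4 SSwwnnEe=2 SSwwnnee=2 SsWWNNEe=4 SsWWNNee=4 SsWWNnEe=8 SsWWNnee=8 SsWWnnEe=4 SsWWnnee=4 SsWwNNEe=8 SsWwNNee=8 SsWwNnEe=16 SsWwNnee=16 SsWwnnEe=8 SsWwnnee=8 SswwNNEe=4 SswwNNee=4 SswwNnEe=8 SswwNnee=8 SswwnnEe=4 Sswwnnee=4 ssWWNNEe=2 ssWWNNee=2 ssWWNnEe=4 ssWWNnee=4 ssWWnnEe=2 ssWWnnee=2 ssWwNNEe=4 ssWwNNee=4 ssWwNnEe=8 ssWwNnee=8 ssWwnnEe=4 ssWwnnee=4 sswwNNEe=2 sswwNNee=2 sswwNnEe=4 sswwNnee=4 sswwnnEe=2 sswwnnee=2
SsWwNnEe hits 16/256; gcd=16; 16÷16/256÷16 = 1/16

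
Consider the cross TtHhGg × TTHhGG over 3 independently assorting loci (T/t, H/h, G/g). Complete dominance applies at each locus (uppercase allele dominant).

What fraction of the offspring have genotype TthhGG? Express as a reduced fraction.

TtHhGg gametes: THG×1, THg×1, ThG×1, Thg×1, tHG×1, tHg×1, thG×1, thg×1
TTHhGG gametes: THG×4, ThG×4
TtHhGg×TTHhGG grid (8·8=64): TTHHGG=4 TTHHGg=4 TTHhGG=8 TTHhGg=8 TThhGG=4 TThhGg=4 TtHHGG=4 TtHHGg=4 TtHhGG=8 TtHhGg=8 TthhGG=4 TthhGg=4
TthhGG hits 4/64; gcd=4; 4÷4/64÷4 = 1/16

P(TthhGG) = 1/16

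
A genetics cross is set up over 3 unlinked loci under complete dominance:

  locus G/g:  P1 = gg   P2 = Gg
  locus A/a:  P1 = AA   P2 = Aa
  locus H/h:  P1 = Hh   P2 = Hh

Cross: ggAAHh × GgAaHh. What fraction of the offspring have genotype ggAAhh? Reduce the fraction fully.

P(ggAAhh) = 1/16

ggAAHh gametes: gAH×4, gAh×4
GgAaHh gametes: GAH×1, GAh×1, GaH×1, Gah×1, gAH×1, gAh×1, gaH×1, gah×1
ggAAHh×GgAaHh grid (8·8=64): GgAAHH=4 GgAAHh=8 GgAAhh=4 GgAaHH=4 GgAaHh=8 GgAahh=4 ggAAHH=4 ggAAHh=8 ggAAhh=4 ggAaHH=4 ggAaHh=8 ggAahh=4
ggAAhh hits 4/64; gcd=4; 4÷4/64÷4 = 1/16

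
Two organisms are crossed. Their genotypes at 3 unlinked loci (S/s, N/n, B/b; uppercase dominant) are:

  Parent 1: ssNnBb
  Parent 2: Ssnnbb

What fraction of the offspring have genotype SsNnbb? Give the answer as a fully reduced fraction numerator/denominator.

ssNnBb gametes: sNB×2, sNb×2, snB×2, snb×2
Ssnnbb gametes: Snb×4, snb×4
ssNnBb×Ssnnbb grid (8·8=64): SsNnBb=8 SsNnbb=8 SsnnBb=8 Ssnnbb=8 ssNnBb=8 ssNnbb=8 ssnnBb=8 ssnnbb=8
SsNnbb hits 8/64; gcd=8; 8÷8/64÷8 = 1/8

P(SsNnbb) = 1/8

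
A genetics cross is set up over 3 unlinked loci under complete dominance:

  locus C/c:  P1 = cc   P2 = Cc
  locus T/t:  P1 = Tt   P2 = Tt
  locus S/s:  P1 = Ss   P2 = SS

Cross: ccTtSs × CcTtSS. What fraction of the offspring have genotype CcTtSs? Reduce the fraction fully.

P(CcTtSs) = 1/8

ccTtSs gametes: cTS×2, cTs×2, ctS×2, cts×2
CcTtSS gametes: CTS×2, CtS×2, cTS×2, ctS×2
ccTtSs×CcTtSS grid (8·8=64): CcTTSS=4 CcTTSs=4 CcTtSS=8 CcTtSs=8 CcttSS=4 CcttSs=4 ccTTSS=4 ccTTSs=4 ccTtSS=8 ccTtSs=8 ccttSS=4 ccttSs=4
CcTtSs hits 8/64; gcd=8; 8÷8/64÷8 = 1/8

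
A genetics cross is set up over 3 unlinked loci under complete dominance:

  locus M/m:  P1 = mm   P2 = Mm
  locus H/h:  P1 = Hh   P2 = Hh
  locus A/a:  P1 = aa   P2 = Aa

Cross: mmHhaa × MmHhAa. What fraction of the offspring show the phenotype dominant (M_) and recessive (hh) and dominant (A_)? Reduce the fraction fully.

P(M_ hh A_) = 1/16

mmHhaa gametes: mHa×4, mha×4
MmHhAa gametes: MHA×1, MHa×1, MhA×1, Mha×1, mHA×1, mHa×1, mhA×1, mha×1
mmHhaa×MmHhAa grid (8·8=64): MmHHAa=4 MmHHaa=4 MmHhAa=8 MmHhaa=8 MmhhAa=4 Mmhhaa=4 mmHHAa=4 mmHHaa=4 mmHhAa=8 mmHhaa=8 mmhhAa=4 mmhhaa=4
M_ hh A_ hits 4/64; gcd=4; 4÷4/64÷4 = 1/16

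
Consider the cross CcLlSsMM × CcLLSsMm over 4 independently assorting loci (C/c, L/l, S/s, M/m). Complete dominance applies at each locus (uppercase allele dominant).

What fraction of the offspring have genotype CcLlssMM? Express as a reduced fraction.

P(CcLlssMM) = 1/32

CcLlSsMM gametes: CLSM×2, CLsM×2, ClSM×2, ClsM×2, cLSM×2, cLsM×2, clSM×2, clsM×2
CcLLSsMm gametes: CLSM×2, CLSm×2, CLsM×2, CLsm×2, cLSM×2, cLSm×2, cLsM×2, cLsm×2
CcLlSsMM×CcLLSsMm grid (16·16=256): CCLLSSMM=4 CCLLSSMm=4 CCLLSsMM=8 CCLLSsMm=8 CCLLssMM=4 CCLLssMm=4 CCLlSSMM=4 CCLlSSMm=4 CCLlSsMM=8 CCLlSsMm=8 CCLlssMM=4 CCLlssMm=4 CcLLSSMM=8 CcLLSSMm=8 CcLLSsMM=16 CcLLSsMm=16 CcLLssMM=8 CcLLssMm=8 CcLlSSMM=8 CcLlSSMm=8 CcLlSsMM=16 CcLlSsMm=16 CcLlssMM=8 CcLlssMm=8 ccLLSSMM=4 ccLLSSMm=4 ccLLSsMM=8 ccLLSsMm=8 ccLLssMM=4 ccLLssMm=4 ccLlSSMM=4 ccLlSSMm=4 ccLlSsMM=8 ccLlSsMm=8 ccLlssMM=4 ccLlssMm=4
CcLlssMM hits 8/256; gcd=8; 8÷8/256÷8 = 1/32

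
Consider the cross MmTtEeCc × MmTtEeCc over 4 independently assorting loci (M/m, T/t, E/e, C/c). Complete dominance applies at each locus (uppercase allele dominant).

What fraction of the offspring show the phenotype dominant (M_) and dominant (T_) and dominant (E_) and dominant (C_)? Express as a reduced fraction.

MmTtEeCc gametes: MTEC×1, MTEc×1, MTeC×1, MTec×1, MtEC×1, MtEc×1, MteC×1, Mtec×1, mTEC×1, mTEc×1, mTeC×1, mTec×1, mtEC×1, mtEc×1, mteC×1, mtec×1
MmTtEeCc gametes: MTEC×1, MTEc×1, MTeC×1, MTec×1, MtEC×1, MtEc×1, MteC×1, Mtec×1, mTEC×1, mTEc×1, mTeC×1, mTec×1, mtEC×1, mtEc×1, mteC×1, mtec×1
MmTtEeCc×MmTtEeCc grid (16·16=256): MMTTEECC=1 MMTTEECc=2 MMTTEEcc=1 MMTTEeCC=2 MMTTEeCc=4 MMTTEecc=2 MMTTeeCC=1 MMTTeeCc=2 MMTTeecc=1 MMTtEECC=2 MMTtEECc=4 MMTtEEcc=2 MMTtEeCC=4 MMTtEeCc=8 MMTtEecc=4 MMTteeCC=2 MMTteeCc=4 MMTteecc=2 MMttEECC=1 MMttEECc=2 MMttEEcc=1 MMttEeCC=2 MMttEeCc=4 MMttEecc=2 MMtteeCC=1 MMtteeCc=2 MMtteecc=1 MmTTEECC=2 MmTTEECc=4 MmTTEEcc=2 MmTTEeCC=4 MmTTEeCc=8 MmTTEecc=4 MmTTeeCC=2 MmTTeeCc=4 MmTTeecc=2 MmTtEECC=4 MmTtEECc=8 MmTtEEcc=4 MmTtEeCC=8 MmTtEeCc=16 MmTtEecc=8 MmTteeCC=4 MmTteeCc=8 MmTteecc=4 MmttEECC=2 MmttEECc=4 MmttEEcc=2 MmttEeCC=4 MmttEeCc=8 MmttEecc=4 MmtteeCC=2 MmtteeCc=4 Mmtteecc=2 mmTTEECC=1 mmTTEECc=2 mmTTEEcc=1 mmTTEeCC=2 mmTTEeCc=4 mmTTEecc=2 mmTTeeCC=1 mmTTeeCc=2 mmTTeecc=1 mmTtEECC=2 mmTtEECc=4 mmTtEEcc=2 mmTtEeCC=4 mmTtEeCc=8 mmTtEecc=4 mmTteeCC=2 mmTteeCc=4 mmTteecc=2 mmttEECC=1 mmttEECc=2 mmttEEcc=1 mmttEeCC=2 mmttEeCc=4 mmttEecc=2 mmtteeCC=1 mmtteeCc=2 mmtteecc=1
M_ T_ E_ C_ hits 81/256; gcd=1; 81÷1/256÷1 = 81/256

P(M_ T_ E_ C_) = 81/256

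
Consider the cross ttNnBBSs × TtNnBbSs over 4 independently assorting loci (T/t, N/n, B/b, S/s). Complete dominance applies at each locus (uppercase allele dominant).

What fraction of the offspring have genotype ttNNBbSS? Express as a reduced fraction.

ttNnBBSs gametes: tNBS×4, tNBs×4, tnBS×4, tnBs×4
TtNnBbSs gametes: TNBS×1, TNBs×1, TNbS×1, TNbs×1, TnBS×1, TnBs×1, TnbS×1, Tnbs×1, tNBS×1, tNBs×1, tNbS×1, tNbs×1, tnBS×1, tnBs×1, tnbS×1, tnbs×1
ttNnBBSs×TtNnBbSs grid (16·16=256): TtNNBBSS=4 TtNNBBSs=8 TtNNBBss=4 TtNNBbSS=4 TtNNBbSs=8 TtNNBbss=4 TtNnBBSS=8 TtNnBBSs=16 TtNnBBss=8 TtNnBbSS=8 TtNnBbSs=16 TtNnBbss=8 TtnnBBSS=4 TtnnBBSs=8 TtnnBBss=4 TtnnBbSS=4 TtnnBbSs=8 TtnnBbss=4 ttNNBBSS=4 ttNNBBSs=8 ttNNBBss=4 ttNNBbSS=4 ttNNBbSs=8 ttNNBbss=4 ttNnBBSS=8 ttNnBBSs=16 ttNnBBss=8 ttNnBbSS=8 ttNnBbSs=16 ttNnBbss=8 ttnnBBSS=4 ttnnBBSs=8 ttnnBBss=4 ttnnBbSS=4 ttnnBbSs=8 ttnnBbss=4
ttNNBbSS hits 4/256; gcd=4; 4÷4/256÷4 = 1/64

P(ttNNBbSS) = 1/64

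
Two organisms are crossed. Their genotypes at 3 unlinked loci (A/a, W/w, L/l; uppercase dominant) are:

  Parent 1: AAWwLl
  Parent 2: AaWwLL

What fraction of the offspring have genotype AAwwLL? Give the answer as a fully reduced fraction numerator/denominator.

P(AAwwLL) = 1/16

AAWwLl gametes: AWL×2, AWl×2, AwL×2, Awl×2
AaWwLL gametes: AWL×2, AwL×2, aWL×2, awL×2
AAWwLl×AaWwLL grid (8·8=64): AAWWLL=4 AAWWLl=4 AAWwLL=8 AAWwLl=8 AAwwLL=4 AAwwLl=4 AaWWLL=4 AaWWLl=4 AaWwLL=8 AaWwLl=8 AawwLL=4 AawwLl=4
AAwwLL hits 4/64; gcd=4; 4÷4/64÷4 = 1/16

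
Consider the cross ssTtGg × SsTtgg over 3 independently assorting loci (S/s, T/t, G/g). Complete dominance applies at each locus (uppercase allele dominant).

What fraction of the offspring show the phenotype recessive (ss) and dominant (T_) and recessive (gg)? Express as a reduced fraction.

P(ss T_ gg) = 3/16

ssTtGg gametes: sTG×2, sTg×2, stG×2, stg×2
SsTtgg gametes: STg×2, Stg×2, sTg×2, stg×2
ssTtGg×SsTtgg grid (8·8=64): SsTTGg=4 SsTTgg=4 SsTtGg=8 SsTtgg=8 SsttGg=4 Ssttgg=4 ssTTGg=4 ssTTgg=4 ssTtGg=8 ssTtgg=8 ssttGg=4 ssttgg=4
ss T_ gg hits 12/64; gcd=4; 12÷4/64÷4 = 3/16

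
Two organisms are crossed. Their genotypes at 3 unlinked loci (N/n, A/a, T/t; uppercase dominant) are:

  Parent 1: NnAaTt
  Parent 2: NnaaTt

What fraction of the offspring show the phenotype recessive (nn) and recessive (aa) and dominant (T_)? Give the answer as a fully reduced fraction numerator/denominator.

P(nn aa T_) = 3/32

NnAaTt gametes: NAT×1, NAt×1, NaT×1, Nat×1, nAT×1, nAt×1, naT×1, nat×1
NnaaTt gametes: NaT×2, Nat×2, naT×2, nat×2
NnAaTt×NnaaTt grid (8·8=64): NNAaTT=2 NNAaTt=4 NNAatt=2 NNaaTT=2 NNaaTt=4 NNaatt=2 NnAaTT=4 NnAaTt=8 NnAatt=4 NnaaTT=4 NnaaTt=8 Nnaatt=4 nnAaTT=2 nnAaTt=4 nnAatt=2 nnaaTT=2 nnaaTt=4 nnaatt=2
nn aa T_ hits 6/64; gcd=2; 6÷2/64÷2 = 3/32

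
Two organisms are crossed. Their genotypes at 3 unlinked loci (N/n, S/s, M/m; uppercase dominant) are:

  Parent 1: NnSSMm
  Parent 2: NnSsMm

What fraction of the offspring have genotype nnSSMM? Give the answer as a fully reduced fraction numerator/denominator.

NnSSMm gametes: NSM×2, NSm×2, nSM×2, nSm×2
NnSsMm gametes: NSM×1, NSm×1, NsM×1, Nsm×1, nSM×1, nSm×1, nsM×1, nsm×1
NnSSMm×NnSsMm grid (8·8=64): NNSSMM=2 NNSSMm=4 NNSSmm=2 NNSsMM=2 NNSsMm=4 NNSsmm=2 NnSSMM=4 NnSSMm=8 NnSSmm=4 NnSsMM=4 NnSsMm=8 NnSsmm=4 nnSSMM=2 nnSSMm=4 nnSSmm=2 nnSsMM=2 nnSsMm=4 nnSsmm=2
nnSSMM hits 2/64; gcd=2; 2÷2/64÷2 = 1/32

P(nnSSMM) = 1/32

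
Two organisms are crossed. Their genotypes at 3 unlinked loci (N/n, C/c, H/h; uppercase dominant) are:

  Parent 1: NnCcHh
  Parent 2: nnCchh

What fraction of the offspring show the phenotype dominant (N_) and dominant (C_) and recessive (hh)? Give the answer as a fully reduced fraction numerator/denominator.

NnCcHh gametes: NCH×1, NCh×1, NcH×1, Nch×1, nCH×1, nCh×1, ncH×1, nch×1
nnCchh gametes: nCh×4, nch×4
NnCcHh×nnCchh grid (8·8=64): NnCCHh=4 NnCChh=4 NnCcHh=8 NnCchh=8 NnccHh=4 Nncchh=4 nnCCHh=4 nnCChh=4 nnCcHh=8 nnCchh=8 nnccHh=4 nncchh=4
N_ C_ hh hits 12/64; gcd=4; 12÷4/64÷4 = 3/16

P(N_ C_ hh) = 3/16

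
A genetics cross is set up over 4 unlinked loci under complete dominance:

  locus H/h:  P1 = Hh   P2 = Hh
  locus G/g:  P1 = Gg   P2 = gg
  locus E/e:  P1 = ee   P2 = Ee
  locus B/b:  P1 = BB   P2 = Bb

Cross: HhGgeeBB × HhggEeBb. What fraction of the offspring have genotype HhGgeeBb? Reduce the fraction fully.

P(HhGgeeBb) = 1/16

HhGgeeBB gametes: HGeB×4, HgeB×4, hGeB×4, hgeB×4
HhggEeBb gametes: HgEB×2, HgEb×2, HgeB×2, Hgeb×2, hgEB×2, hgEb×2, hgeB×2, hgeb×2
HhGgeeBB×HhggEeBb grid (16·16=256): HHGgEeBB=8 HHGgEeBb=8 HHGgeeBB=8 HHGgeeBb=8 HHggEeBB=8 HHggEeBb=8 HHggeeBB=8 HHggeeBb=8 HhGgEeBB=16 HhGgEeBb=16 HhGgeeBB=16 HhGgeeBb=16 HhggEeBB=16 HhggEeBb=16 HhggeeBB=16 HhggeeBb=16 hhGgEeBB=8 hhGgEeBb=8 hhGgeeBB=8 hhGgeeBb=8 hhggEeBB=8 hhggEeBb=8 hhggeeBB=8 hhggeeBb=8
HhGgeeBb hits 16/256; gcd=16; 16÷16/256÷16 = 1/16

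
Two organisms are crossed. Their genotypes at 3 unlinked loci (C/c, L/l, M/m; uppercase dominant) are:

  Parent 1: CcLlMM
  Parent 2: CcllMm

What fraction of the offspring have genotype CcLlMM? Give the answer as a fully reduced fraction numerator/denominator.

CcLlMM gametes: CLM×2, ClM×2, cLM×2, clM×2
CcllMm gametes: ClM×2, Clm×2, clM×2, clm×2
CcLlMM×CcllMm grid (8·8=64): CCLlMM=4 CCLlMm=4 CCllMM=4 CCllMm=4 CcLlMM=8 CcLlMm=8 CcllMM=8 CcllMm=8 ccLlMM=4 ccLlMm=4 ccllMM=4 ccllMm=4
CcLlMM hits 8/64; gcd=8; 8÷8/64÷8 = 1/8

P(CcLlMM) = 1/8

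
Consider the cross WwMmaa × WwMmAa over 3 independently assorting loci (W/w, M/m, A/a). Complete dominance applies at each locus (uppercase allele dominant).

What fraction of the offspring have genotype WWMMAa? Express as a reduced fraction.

P(WWMMAa) = 1/32

WwMmaa gametes: WMa×2, Wma×2, wMa×2, wma×2
WwMmAa gametes: WMA×1, WMa×1, WmA×1, Wma×1, wMA×1, wMa×1, wmA×1, wma×1
WwMmaa×WwMmAa grid (8·8=64): WWMMAa=2 WWMMaa=2 WWMmAa=4 WWMmaa=4 WWmmAa=2 WWmmaa=2 WwMMAa=4 WwMMaa=4 WwMmAa=8 WwMmaa=8 WwmmAa=4 Wwmmaa=4 wwMMAa=2 wwMMaa=2 wwMmAa=4 wwMmaa=4 wwmmAa=2 wwmmaa=2
WWMMAa hits 2/64; gcd=2; 2÷2/64÷2 = 1/32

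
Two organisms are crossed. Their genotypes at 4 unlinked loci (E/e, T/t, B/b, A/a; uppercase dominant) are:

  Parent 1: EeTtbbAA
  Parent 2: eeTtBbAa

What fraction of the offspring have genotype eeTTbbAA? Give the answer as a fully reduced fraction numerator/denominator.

EeTtbbAA gametes: ETbA×4, EtbA×4, eTbA×4, etbA×4
eeTtBbAa gametes: eTBA×2, eTBa×2, eTbA×2, eTba×2, etBA×2, etBa×2, etbA×2, etba×2
EeTtbbAA×eeTtBbAa grid (16·16=256): EeTTBbAA=8 EeTTBbAa=8 EeTTbbAA=8 EeTTbbAa=8 EeTtBbAA=16 EeTtBbAa=16 EeTtbbAA=16 EeTtbbAa=16 EettBbAA=8 EettBbAa=8 EettbbAA=8 EettbbAa=8 eeTTBbAA=8 eeTTBbAa=8 eeTTbbAA=8 eeTTbbAa=8 eeTtBbAA=16 eeTtBbAa=16 eeTtbbAA=16 eeTtbbAa=16 eettBbAA=8 eettBbAa=8 eettbbAA=8 eettbbAa=8
eeTTbbAA hits 8/256; gcd=8; 8÷8/256÷8 = 1/32

P(eeTTbbAA) = 1/32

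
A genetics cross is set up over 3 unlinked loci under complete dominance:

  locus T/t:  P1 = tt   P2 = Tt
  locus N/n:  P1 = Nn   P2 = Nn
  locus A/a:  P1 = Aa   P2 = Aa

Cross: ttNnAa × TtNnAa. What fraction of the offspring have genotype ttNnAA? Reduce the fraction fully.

ttNnAa gametes: tNA×2, tNa×2, tnA×2, tna×2
TtNnAa gametes: TNA×1, TNa×1, TnA×1, Tna×1, tNA×1, tNa×1, tnA×1, tna×1
ttNnAa×TtNnAa grid (8·8=64): TtNNAA=2 TtNNAa=4 TtNNaa=2 TtNnAA=4 TtNnAa=8 TtNnaa=4 TtnnAA=2 TtnnAa=4 Ttnnaa=2 ttNNAA=2 ttNNAa=4 ttNNaa=2 ttNnAA=4 ttNnAa=8 ttNnaa=4 ttnnAA=2 ttnnAa=4 ttnnaa=2
ttNnAA hits 4/64; gcd=4; 4÷4/64÷4 = 1/16

P(ttNnAA) = 1/16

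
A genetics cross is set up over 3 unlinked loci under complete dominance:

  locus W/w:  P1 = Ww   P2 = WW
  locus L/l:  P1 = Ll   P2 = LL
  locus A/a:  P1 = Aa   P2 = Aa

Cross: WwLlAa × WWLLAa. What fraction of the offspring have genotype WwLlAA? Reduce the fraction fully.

P(WwLlAA) = 1/16

WwLlAa gametes: WLA×1, WLa×1, WlA×1, Wla×1, wLA×1, wLa×1, wlA×1, wla×1
WWLLAa gametes: WLA×4, WLa×4
WwLlAa×WWLLAa grid (8·8=64): WWLLAA=4 WWLLAa=8 WWLLaa=4 WWLlAA=4 WWLlAa=8 WWLlaa=4 WwLLAA=4 WwLLAa=8 WwLLaa=4 WwLlAA=4 WwLlAa=8 WwLlaa=4
WwLlAA hits 4/64; gcd=4; 4÷4/64÷4 = 1/16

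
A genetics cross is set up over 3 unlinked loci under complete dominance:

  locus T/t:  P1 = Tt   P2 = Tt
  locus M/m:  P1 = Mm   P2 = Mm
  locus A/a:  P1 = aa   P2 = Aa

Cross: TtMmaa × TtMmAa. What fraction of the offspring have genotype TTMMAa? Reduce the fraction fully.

P(TTMMAa) = 1/32

TtMmaa gametes: TMa×2, Tma×2, tMa×2, tma×2
TtMmAa gametes: TMA×1, TMa×1, TmA×1, Tma×1, tMA×1, tMa×1, tmA×1, tma×1
TtMmaa×TtMmAa grid (8·8=64): TTMMAa=2 TTMMaa=2 TTMmAa=4 TTMmaa=4 TTmmAa=2 TTmmaa=2 TtMMAa=4 TtMMaa=4 TtMmAa=8 TtMmaa=8 TtmmAa=4 Ttmmaa=4 ttMMAa=2 ttMMaa=2 ttMmAa=4 ttMmaa=4 ttmmAa=2 ttmmaa=2
TTMMAa hits 2/64; gcd=2; 2÷2/64÷2 = 1/32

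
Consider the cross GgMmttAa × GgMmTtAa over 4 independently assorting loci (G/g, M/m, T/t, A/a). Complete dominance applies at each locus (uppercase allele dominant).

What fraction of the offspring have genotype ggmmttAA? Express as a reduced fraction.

P(ggmmttAA) = 1/128

GgMmttAa gametes: GMtA×2, GMta×2, GmtA×2, Gmta×2, gMtA×2, gMta×2, gmtA×2, gmta×2
GgMmTtAa gametes: GMTA×1, GMTa×1, GMtA×1, GMta×1, GmTA×1, GmTa×1, GmtA×1, Gmta×1, gMTA×1, gMTa×1, gMtA×1, gMta×1, gmTA×1, gmTa×1, gmtA×1, gmta×1
GgMmttAa×GgMmTtAa grid (16·16=256): GGMMTtAA=2 GGMMTtAa=4 GGMMTtaa=2 GGMMttAA=2 GGMMttAa=4 GGMMttaa=2 GGMmTtAA=4 GGMmTtAa=8 GGMmTtaa=4 GGMmttAA=4 GGMmttAa=8 GGMmttaa=4 GGmmTtAA=2 GGmmTtAa=4 GGmmTtaa=2 GGmmttAA=2 GGmmttAa=4 GGmmttaa=2 GgMMTtAA=4 GgMMTtAa=8 GgMMTtaa=4 GgMMttAA=4 GgMMttAa=8 GgMMttaa=4 GgMmTtAA=8 GgMmTtAa=16 GgMmTtaa=8 GgMmttAA=8 GgMmttAa=16 GgMmttaa=8 GgmmTtAA=4 GgmmTtAa=8 GgmmTtaa=4 GgmmttAA=4 GgmmttAa=8 Ggmmttaa=4 ggMMTtAA=2 ggMMTtAa=4 ggMMTtaa=2 ggMMttAA=2 ggMMttAa=4 ggMMttaa=2 ggMmTtAA=4 ggMmTtAa=8 ggMmTtaa=4 ggMmttAA=4 ggMmttAa=8 ggMmttaa=4 ggmmTtAA=2 ggmmTtAa=4 ggmmTtaa=2 ggmmttAA=2 ggmmttAa=4 ggmmttaa=2
ggmmttAA hits 2/256; gcd=2; 2÷2/256÷2 = 1/128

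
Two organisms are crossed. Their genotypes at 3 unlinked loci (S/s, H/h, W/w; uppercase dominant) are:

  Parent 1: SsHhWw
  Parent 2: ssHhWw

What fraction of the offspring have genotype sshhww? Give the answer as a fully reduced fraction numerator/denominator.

SsHhWw gametes: SHW×1, SHw×1, ShW×1, Shw×1, sHW×1, sHw×1, shW×1, shw×1
ssHhWw gametes: sHW×2, sHw×2, shW×2, shw×2
SsHhWw×ssHhWw grid (8·8=64): SsHHWW=2 SsHHWw=4 SsHHww=2 SsHhWW=4 SsHhWw=8 SsHhww=4 SshhWW=2 SshhWw=4 Sshhww=2 ssHHWW=2 ssHHWw=4 ssHHww=2 ssHhWW=4 ssHhWw=8 ssHhww=4 sshhWW=2 sshhWw=4 sshhww=2
sshhww hits 2/64; gcd=2; 2÷2/64÷2 = 1/32

P(sshhww) = 1/32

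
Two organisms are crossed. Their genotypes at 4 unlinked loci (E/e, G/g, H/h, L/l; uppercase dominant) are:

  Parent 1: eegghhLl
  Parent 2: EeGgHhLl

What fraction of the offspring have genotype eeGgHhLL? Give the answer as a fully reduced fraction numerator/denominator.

eegghhLl gametes: eghL×8, eghl×8
EeGgHhLl gametes: EGHL×1, EGHl×1, EGhL×1, EGhl×1, EgHL×1, EgHl×1, EghL×1, Eghl×1, eGHL×1, eGHl×1, eGhL×1, eGhl×1, egHL×1, egHl×1, eghL×1, eghl×1
eegghhLl×EeGgHhLl grid (16·16=256): EeGgHhLL=8 EeGgHhLl=16 EeGgHhll=8 EeGghhLL=8 EeGghhLl=16 EeGghhll=8 EeggHhLL=8 EeggHhLl=16 EeggHhll=8 EegghhLL=8 EegghhLl=16 Eegghhll=8 eeGgHhLL=8 eeGgHhLl=16 eeGgHhll=8 eeGghhLL=8 eeGghhLl=16 eeGghhll=8 eeggHhLL=8 eeggHhLl=16 eeggHhll=8 eegghhLL=8 eegghhLl=16 eegghhll=8
eeGgHhLL hits 8/256; gcd=8; 8÷8/256÷8 = 1/32

P(eeGgHhLL) = 1/32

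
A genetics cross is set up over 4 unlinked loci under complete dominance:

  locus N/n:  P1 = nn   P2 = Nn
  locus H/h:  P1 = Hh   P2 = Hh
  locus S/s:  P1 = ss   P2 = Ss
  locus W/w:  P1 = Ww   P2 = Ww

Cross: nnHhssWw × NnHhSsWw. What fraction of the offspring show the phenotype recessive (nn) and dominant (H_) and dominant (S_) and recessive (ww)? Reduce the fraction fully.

P(nn H_ S_ ww) = 3/64

nnHhssWw gametes: nHsW×4, nHsw×4, nhsW×4, nhsw×4
NnHhSsWw gametes: NHSW×1, NHSw×1, NHsW×1, NHsw×1, NhSW×1, NhSw×1, NhsW×1, Nhsw×1, nHSW×1, nHSw×1, nHsW×1, nHsw×1, nhSW×1, nhSw×1, nhsW×1, nhsw×1
nnHhssWw×NnHhSsWw grid (16·16=256): NnHHSsWW=4 NnHHSsWw=8 NnHHSsww=4 NnHHssWW=4 NnHHssWw=8 NnHHssww=4 NnHhSsWW=8 NnHhSsWw=16 NnHhSsww=8 NnHhssWW=8 NnHhssWw=16 NnHhssww=8 NnhhSsWW=4 NnhhSsWw=8 NnhhSsww=4 NnhhssWW=4 NnhhssWw=8 Nnhhssww=4 nnHHSsWW=4 nnHHSsWw=8 nnHHSsww=4 nnHHssWW=4 nnHHssWw=8 nnHHssww=4 nnHhSsWW=8 nnHhSsWw=16 nnHhSsww=8 nnHhssWW=8 nnHhssWw=16 nnHhssww=8 nnhhSsWW=4 nnhhSsWw=8 nnhhSsww=4 nnhhssWW=4 nnhhssWw=8 nnhhssww=4
nn H_ S_ ww hits 12/256; gcd=4; 12÷4/256÷4 = 3/64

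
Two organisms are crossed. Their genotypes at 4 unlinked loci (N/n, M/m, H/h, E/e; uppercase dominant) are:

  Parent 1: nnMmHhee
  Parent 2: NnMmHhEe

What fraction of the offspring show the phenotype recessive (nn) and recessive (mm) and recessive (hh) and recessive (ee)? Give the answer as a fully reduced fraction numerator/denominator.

P(nn mm hh ee) = 1/64

nnMmHhee gametes: nMHe×4, nMhe×4, nmHe×4, nmhe×4
NnMmHhEe gametes: NMHE×1, NMHe×1, NMhE×1, NMhe×1, NmHE×1, NmHe×1, NmhE×1, Nmhe×1, nMHE×1, nMHe×1, nMhE×1, nMhe×1, nmHE×1, nmHe×1, nmhE×1, nmhe×1
nnMmHhee×NnMmHhEe grid (16·16=256): NnMMHHEe=4 NnMMHHee=4 NnMMHhEe=8 NnMMHhee=8 NnMMhhEe=4 NnMMhhee=4 NnMmHHEe=8 NnMmHHee=8 NnMmHhEe=16 NnMmHhee=16 NnMmhhEe=8 NnMmhhee=8 NnmmHHEe=4 NnmmHHee=4 NnmmHhEe=8 NnmmHhee=8 NnmmhhEe=4 Nnmmhhee=4 nnMMHHEe=4 nnMMHHee=4 nnMMHhEe=8 nnMMHhee=8 nnMMhhEe=4 nnMMhhee=4 nnMmHHEe=8 nnMmHHee=8 nnMmHhEe=16 nnMmHhee=16 nnMmhhEe=8 nnMmhhee=8 nnmmHHEe=4 nnmmHHee=4 nnmmHhEe=8 nnmmHhee=8 nnmmhhEe=4 nnmmhhee=4
nn mm hh ee hits 4/256; gcd=4; 4÷4/256÷4 = 1/64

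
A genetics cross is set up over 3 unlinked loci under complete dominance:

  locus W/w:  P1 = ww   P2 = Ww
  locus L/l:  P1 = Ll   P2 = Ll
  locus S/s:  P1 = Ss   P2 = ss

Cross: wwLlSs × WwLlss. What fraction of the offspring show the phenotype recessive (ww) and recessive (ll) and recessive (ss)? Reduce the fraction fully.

P(ww ll ss) = 1/16

wwLlSs gametes: wLS×2, wLs×2, wlS×2, wls×2
WwLlss gametes: WLs×2, Wls×2, wLs×2, wls×2
wwLlSs×WwLlss grid (8·8=64): WwLLSs=4 WwLLss=4 WwLlSs=8 WwLlss=8 WwllSs=4 Wwllss=4 wwLLSs=4 wwLLss=4 wwLlSs=8 wwLlss=8 wwllSs=4 wwllss=4
ww ll ss hits 4/64; gcd=4; 4÷4/64÷4 = 1/16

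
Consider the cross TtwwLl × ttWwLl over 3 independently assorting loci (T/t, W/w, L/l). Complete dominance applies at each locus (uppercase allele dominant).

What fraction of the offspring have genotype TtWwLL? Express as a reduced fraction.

TtwwLl gametes: TwL×2, Twl×2, twL×2, twl×2
ttWwLl gametes: tWL×2, tWl×2, twL×2, twl×2
TtwwLl×ttWwLl grid (8·8=64): TtWwLL=4 TtWwLl=8 TtWwll=4 TtwwLL=4 TtwwLl=8 Ttwwll=4 ttWwLL=4 ttWwLl=8 ttWwll=4 ttwwLL=4 ttwwLl=8 ttwwll=4
TtWwLL hits 4/64; gcd=4; 4÷4/64÷4 = 1/16

P(TtWwLL) = 1/16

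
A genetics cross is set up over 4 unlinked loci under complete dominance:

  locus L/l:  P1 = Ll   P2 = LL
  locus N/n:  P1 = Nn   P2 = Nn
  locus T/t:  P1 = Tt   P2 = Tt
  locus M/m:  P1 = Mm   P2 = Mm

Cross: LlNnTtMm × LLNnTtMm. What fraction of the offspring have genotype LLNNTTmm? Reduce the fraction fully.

P(LLNNTTmm) = 1/128

LlNnTtMm gametes: LNTM×1, LNTm×1, LNtM×1, LNtm×1, LnTM×1, LnTm×1, LntM×1, Lntm×1, lNTM×1, lNTm×1, lNtM×1, lNtm×1, lnTM×1, lnTm×1, lntM×1, lntm×1
LLNnTtMm gametes: LNTM×2, LNTm×2, LNtM×2, LNtm×2, LnTM×2, LnTm×2, LntM×2, Lntm×2
LlNnTtMm×LLNnTtMm grid (16·16=256): LLNNTTMM=2 LLNNTTMm=4 LLNNTTmm=2 LLNNTtMM=4 LLNNTtMm=8 LLNNTtmm=4 LLNNttMM=2 LLNNttMm=4 LLNNttmm=2 LLNnTTMM=4 LLNnTTMm=8 LLNnTTmm=4 LLNnTtMM=8 LLNnTtMm=16 LLNnTtmm=8 LLNnttMM=4 LLNnttMm=8 LLNnttmm=4 LLnnTTMM=2 LLnnTTMm=4 LLnnTTmm=2 LLnnTtMM=4 LLnnTtMm=8 LLnnTtmm=4 LLnnttMM=2 LLnnttMm=4 LLnnttmm=2 LlNNTTMM=2 LlNNTTMm=4 LlNNTTmm=2 LlNNTtMM=4 LlNNTtMm=8 LlNNTtmm=4 LlNNttMM=2 LlNNttMm=4 LlNNttmm=2 LlNnTTMM=4 LlNnTTMm=8 LlNnTTmm=4 LlNnTtMM=8 LlNnTtMm=16 LlNnTtmm=8 LlNnttMM=4 LlNnttMm=8 LlNnttmm=4 LlnnTTMM=2 LlnnTTMm=4 LlnnTTmm=2 LlnnTtMM=4 LlnnTtMm=8 LlnnTtmm=4 LlnnttMM=2 LlnnttMm=4 Llnnttmm=2
LLNNTTmm hits 2/256; gcd=2; 2÷2/256÷2 = 1/128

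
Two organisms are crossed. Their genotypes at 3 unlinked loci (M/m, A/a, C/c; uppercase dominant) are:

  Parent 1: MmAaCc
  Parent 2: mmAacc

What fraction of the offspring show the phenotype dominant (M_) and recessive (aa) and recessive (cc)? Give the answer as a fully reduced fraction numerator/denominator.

P(M_ aa cc) = 1/16

MmAaCc gametes: MAC×1, MAc×1, MaC×1, Mac×1, mAC×1, mAc×1, maC×1, mac×1
mmAacc gametes: mAc×4, mac×4
MmAaCc×mmAacc grid (8·8=64): MmAACc=4 MmAAcc=4 MmAaCc=8 MmAacc=8 MmaaCc=4 Mmaacc=4 mmAACc=4 mmAAcc=4 mmAaCc=8 mmAacc=8 mmaaCc=4 mmaacc=4
M_ aa cc hits 4/64; gcd=4; 4÷4/64÷4 = 1/16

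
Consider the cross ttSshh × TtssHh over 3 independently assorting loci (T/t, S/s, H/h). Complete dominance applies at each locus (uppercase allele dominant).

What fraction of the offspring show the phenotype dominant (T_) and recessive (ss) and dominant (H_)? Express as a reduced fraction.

P(T_ ss H_) = 1/8

ttSshh gametes: tSh×4, tsh×4
TtssHh gametes: TsH×2, Tsh×2, tsH×2, tsh×2
ttSshh×TtssHh grid (8·8=64): TtSsHh=8 TtSshh=8 TtssHh=8 Ttsshh=8 ttSsHh=8 ttSshh=8 ttssHh=8 ttsshh=8
T_ ss H_ hits 8/64; gcd=8; 8÷8/64÷8 = 1/8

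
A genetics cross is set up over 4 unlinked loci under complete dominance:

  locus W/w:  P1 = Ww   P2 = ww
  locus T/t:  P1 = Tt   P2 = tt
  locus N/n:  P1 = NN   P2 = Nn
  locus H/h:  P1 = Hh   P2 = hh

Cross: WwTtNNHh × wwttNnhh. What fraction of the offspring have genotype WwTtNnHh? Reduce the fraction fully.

WwTtNNHh gametes: WTNH×2, WTNh×2, WtNH×2, WtNh×2, wTNH×2, wTNh×2, wtNH×2, wtNh×2
wwttNnhh gametes: wtNh×8, wtnh×8
WwTtNNHh×wwttNnhh grid (16·16=256): WwTtNNHh=16 WwTtNNhh=16 WwTtNnHh=16 WwTtNnhh=16 WwttNNHh=16 WwttNNhh=16 WwttNnHh=16 WwttNnhh=16 wwTtNNHh=16 wwTtNNhh=16 wwTtNnHh=16 wwTtNnhh=16 wwttNNHh=16 wwttNNhh=16 wwttNnHh=16 wwttNnhh=16
WwTtNnHh hits 16/256; gcd=16; 16÷16/256÷16 = 1/16

P(WwTtNnHh) = 1/16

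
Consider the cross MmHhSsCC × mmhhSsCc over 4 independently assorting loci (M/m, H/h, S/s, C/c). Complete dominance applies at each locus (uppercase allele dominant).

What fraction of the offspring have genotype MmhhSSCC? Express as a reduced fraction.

P(MmhhSSCC) = 1/32

MmHhSsCC gametes: MHSC×2, MHsC×2, MhSC×2, MhsC×2, mHSC×2, mHsC×2, mhSC×2, mhsC×2
mmhhSsCc gametes: mhSC×4, mhSc×4, mhsC×4, mhsc×4
MmHhSsCC×mmhhSsCc grid (16·16=256): MmHhSSCC=8 MmHhSSCc=8 MmHhSsCC=16 MmHhSsCc=16 MmHhssCC=8 MmHhssCc=8 MmhhSSCC=8 MmhhSSCc=8 MmhhSsCC=16 MmhhSsCc=16 MmhhssCC=8 MmhhssCc=8 mmHhSSCC=8 mmHhSSCc=8 mmHhSsCC=16 mmHhSsCc=16 mmHhssCC=8 mmHhssCc=8 mmhhSSCC=8 mmhhSSCc=8 mmhhSsCC=16 mmhhSsCc=16 mmhhssCC=8 mmhhssCc=8
MmhhSSCC hits 8/256; gcd=8; 8÷8/256÷8 = 1/32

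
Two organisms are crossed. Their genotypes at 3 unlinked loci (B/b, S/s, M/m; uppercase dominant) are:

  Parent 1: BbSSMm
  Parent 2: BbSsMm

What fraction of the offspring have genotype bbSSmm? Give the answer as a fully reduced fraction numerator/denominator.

P(bbSSmm) = 1/32

BbSSMm gametes: BSM×2, BSm×2, bSM×2, bSm×2
BbSsMm gametes: BSM×1, BSm×1, BsM×1, Bsm×1, bSM×1, bSm×1, bsM×1, bsm×1
BbSSMm×BbSsMm grid (8·8=64): BBSSMM=2 BBSSMm=4 BBSSmm=2 BBSsMM=2 BBSsMm=4 BBSsmm=2 BbSSMM=4 BbSSMm=8 BbSSmm=4 BbSsMM=4 BbSsMm=8 BbSsmm=4 bbSSMM=2 bbSSMm=4 bbSSmm=2 bbSsMM=2 bbSsMm=4 bbSsmm=2
bbSSmm hits 2/64; gcd=2; 2÷2/64÷2 = 1/32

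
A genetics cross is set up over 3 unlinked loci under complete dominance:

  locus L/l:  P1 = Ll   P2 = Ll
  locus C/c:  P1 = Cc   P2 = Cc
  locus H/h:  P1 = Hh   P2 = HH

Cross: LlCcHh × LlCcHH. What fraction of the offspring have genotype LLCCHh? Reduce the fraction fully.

P(LLCCHh) = 1/32

LlCcHh gametes: LCH×1, LCh×1, LcH×1, Lch×1, lCH×1, lCh×1, lcH×1, lch×1
LlCcHH gametes: LCH×2, LcH×2, lCH×2, lcH×2
LlCcHh×LlCcHH grid (8·8=64): LLCCHH=2 LLCCHh=2 LLCcHH=4 LLCcHh=4 LLccHH=2 LLccHh=2 LlCCHH=4 LlCCHh=4 LlCcHH=8 LlCcHh=8 LlccHH=4 LlccHh=4 llCCHH=2 llCCHh=2 llCcHH=4 llCcHh=4 llccHH=2 llccHh=2
LLCCHh hits 2/64; gcd=2; 2÷2/64÷2 = 1/32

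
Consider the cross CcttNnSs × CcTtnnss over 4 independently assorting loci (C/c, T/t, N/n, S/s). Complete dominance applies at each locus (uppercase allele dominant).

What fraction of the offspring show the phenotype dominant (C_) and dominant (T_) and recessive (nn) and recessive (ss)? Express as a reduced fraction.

CcttNnSs gametes: CtNS×2, CtNs×2, CtnS×2, Ctns×2, ctNS×2, ctNs×2, ctnS×2, ctns×2
CcTtnnss gametes: CTns×4, Ctns×4, cTns×4, ctns×4
CcttNnSs×CcTtnnss grid (16·16=256): CCTtNnSs=8 CCTtNnss=8 CCTtnnSs=8 CCTtnnss=8 CCttNnSs=8 CCttNnss=8 CCttnnSs=8 CCttnnss=8 CcTtNnSs=16 CcTtNnss=16 CcTtnnSs=16 CcTtnnss=16 CcttNnSs=16 CcttNnss=16 CcttnnSs=16 Ccttnnss=16 ccTtNnSs=8 ccTtNnss=8 ccTtnnSs=8 ccTtnnss=8 ccttNnSs=8 ccttNnss=8 ccttnnSs=8 ccttnnss=8
C_ T_ nn ss hits 24/256; gcd=8; 24÷8/256÷8 = 3/32

P(C_ T_ nn ss) = 3/32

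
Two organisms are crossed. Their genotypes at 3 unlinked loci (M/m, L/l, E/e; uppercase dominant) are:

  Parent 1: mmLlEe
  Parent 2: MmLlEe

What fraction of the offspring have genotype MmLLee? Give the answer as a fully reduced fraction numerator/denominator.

P(MmLLee) = 1/32

mmLlEe gametes: mLE×2, mLe×2, mlE×2, mle×2
MmLlEe gametes: MLE×1, MLe×1, MlE×1, Mle×1, mLE×1, mLe×1, mlE×1, mle×1
mmLlEe×MmLlEe grid (8·8=64): MmLLEE=2 MmLLEe=4 MmLLee=2 MmLlEE=4 MmLlEe=8 MmLlee=4 MmllEE=2 MmllEe=4 Mmllee=2 mmLLEE=2 mmLLEe=4 mmLLee=2 mmLlEE=4 mmLlEe=8 mmLlee=4 mmllEE=2 mmllEe=4 mmllee=2
MmLLee hits 2/64; gcd=2; 2÷2/64÷2 = 1/32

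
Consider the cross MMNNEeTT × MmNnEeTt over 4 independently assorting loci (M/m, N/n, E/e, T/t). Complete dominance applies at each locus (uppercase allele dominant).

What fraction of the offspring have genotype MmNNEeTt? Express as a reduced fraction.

MMNNEeTT gametes: MNET×8, MNeT×8
MmNnEeTt gametes: MNET×1, MNEt×1, MNeT×1, MNet×1, MnET×1, MnEt×1, MneT×1, Mnet×1, mNET×1, mNEt×1, mNeT×1, mNet×1, mnET×1, mnEt×1, mneT×1, mnet×1
MMNNEeTT×MmNnEeTt grid (16·16=256): MMNNEETT=8 MMNNEETt=8 MMNNEeTT=16 MMNNEeTt=16 MMNNeeTT=8 MMNNeeTt=8 MMNnEETT=8 MMNnEETt=8 MMNnEeTT=16 MMNnEeTt=16 MMNneeTT=8 MMNneeTt=8 MmNNEETT=8 MmNNEETt=8 MmNNEeTT=16 MmNNEeTt=16 MmNNeeTT=8 MmNNeeTt=8 MmNnEETT=8 MmNnEETt=8 MmNnEeTT=16 MmNnEeTt=16 MmNneeTT=8 MmNneeTt=8
MmNNEeTt hits 16/256; gcd=16; 16÷16/256÷16 = 1/16

P(MmNNEeTt) = 1/16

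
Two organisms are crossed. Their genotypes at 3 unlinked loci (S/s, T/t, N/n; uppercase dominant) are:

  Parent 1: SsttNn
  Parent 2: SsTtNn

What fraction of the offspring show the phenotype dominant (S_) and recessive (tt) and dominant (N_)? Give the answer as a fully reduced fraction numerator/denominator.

P(S_ tt N_) = 9/32

SsttNn gametes: StN×2, Stn×2, stN×2, stn×2
SsTtNn gametes: STN×1, STn×1, StN×1, Stn×1, sTN×1, sTn×1, stN×1, stn×1
SsttNn×SsTtNn grid (8·8=64): SSTtNN=2 SSTtNn=4 SSTtnn=2 SSttNN=2 SSttNn=4 SSttnn=2 SsTtNN=4 SsTtNn=8 SsTtnn=4 SsttNN=4 SsttNn=8 Ssttnn=4 ssTtNN=2 ssTtNn=4 ssTtnn=2 ssttNN=2 ssttNn=4 ssttnn=2
S_ tt N_ hits 18/64; gcd=2; 18÷2/64÷2 = 9/32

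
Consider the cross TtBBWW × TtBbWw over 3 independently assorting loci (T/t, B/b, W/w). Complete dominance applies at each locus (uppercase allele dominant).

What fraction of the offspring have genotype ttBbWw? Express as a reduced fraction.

P(ttBbWw) = 1/16

TtBBWW gametes: TBW×4, tBW×4
TtBbWw gametes: TBW×1, TBw×1, TbW×1, Tbw×1, tBW×1, tBw×1, tbW×1, tbw×1
TtBBWW×TtBbWw grid (8·8=64): TTBBWW=4 TTBBWw=4 TTBbWW=4 TTBbWw=4 TtBBWW=8 TtBBWw=8 TtBbWW=8 TtBbWw=8 ttBBWW=4 ttBBWw=4 ttBbWW=4 ttBbWw=4
ttBbWw hits 4/64; gcd=4; 4÷4/64÷4 = 1/16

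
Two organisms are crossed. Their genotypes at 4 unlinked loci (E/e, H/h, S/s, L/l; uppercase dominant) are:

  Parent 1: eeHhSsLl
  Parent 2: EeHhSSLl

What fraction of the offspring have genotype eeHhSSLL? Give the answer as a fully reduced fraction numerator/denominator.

eeHhSsLl gametes: eHSL×2, eHSl×2, eHsL×2, eHsl×2, ehSL×2, ehSl×2, ehsL×2, ehsl×2
EeHhSSLl gametes: EHSL×2, EHSl×2, EhSL×2, EhSl×2, eHSL×2, eHSl×2, ehSL×2, ehSl×2
eeHhSsLl×EeHhSSLl grid (16·16=256): EeHHSSLL=4 EeHHSSLl=8 EeHHSSll=4 EeHHSsLL=4 EeHHSsLl=8 EeHHSsll=4 EeHhSSLL=8 EeHhSSLl=16 EeHhSSll=8 EeHhSsLL=8 EeHhSsLl=16 EeHhSsll=8 EehhSSLL=4 EehhSSLl=8 EehhSSll=4 EehhSsLL=4 EehhSsLl=8 EehhSsll=4 eeHHSSLL=4 eeHHSSLl=8 eeHHSSll=4 eeHHSsLL=4 eeHHSsLl=8 eeHHSsll=4 eeHhSSLL=8 eeHhSSLl=16 eeHhSSll=8 eeHhSsLL=8 eeHhSsLl=16 eeHhSsll=8 eehhSSLL=4 eehhSSLl=8 eehhSSll=4 eehhSsLL=4 eehhSsLl=8 eehhSsll=4
eeHhSSLL hits 8/256; gcd=8; 8÷8/256÷8 = 1/32

P(eeHhSSLL) = 1/32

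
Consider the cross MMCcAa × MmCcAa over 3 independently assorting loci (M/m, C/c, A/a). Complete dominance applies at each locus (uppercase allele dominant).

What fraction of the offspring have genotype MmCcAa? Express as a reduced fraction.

P(MmCcAa) = 1/8

MMCcAa gametes: MCA×2, MCa×2, McA×2, Mca×2
MmCcAa gametes: MCA×1, MCa×1, McA×1, Mca×1, mCA×1, mCa×1, mcA×1, mca×1
MMCcAa×MmCcAa grid (8·8=64): MMCCAA=2 MMCCAa=4 MMCCaa=2 MMCcAA=4 MMCcAa=8 MMCcaa=4 MMccAA=2 MMccAa=4 MMccaa=2 MmCCAA=2 MmCCAa=4 MmCCaa=2 MmCcAA=4 MmCcAa=8 MmCcaa=4 MmccAA=2 MmccAa=4 Mmccaa=2
MmCcAa hits 8/64; gcd=8; 8÷8/64÷8 = 1/8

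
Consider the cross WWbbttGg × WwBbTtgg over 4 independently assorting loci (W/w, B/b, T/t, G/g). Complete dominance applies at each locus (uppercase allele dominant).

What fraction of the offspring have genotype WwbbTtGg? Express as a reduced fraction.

WWbbttGg gametes: WbtG×8, Wbtg×8
WwBbTtgg gametes: WBTg×2, WBtg×2, WbTg×2, Wbtg×2, wBTg×2, wBtg×2, wbTg×2, wbtg×2
WWbbttGg×WwBbTtgg grid (16·16=256): WWBbTtGg=16 WWBbTtgg=16 WWBbttGg=16 WWBbttgg=16 WWbbTtGg=16 WWbbTtgg=16 WWbbttGg=16 WWbbttgg=16 WwBbTtGg=16 WwBbTtgg=16 WwBbttGg=16 WwBbttgg=16 WwbbTtGg=16 WwbbTtgg=16 WwbbttGg=16 Wwbbttgg=16
WwbbTtGg hits 16/256; gcd=16; 16÷16/256÷16 = 1/16

P(WwbbTtGg) = 1/16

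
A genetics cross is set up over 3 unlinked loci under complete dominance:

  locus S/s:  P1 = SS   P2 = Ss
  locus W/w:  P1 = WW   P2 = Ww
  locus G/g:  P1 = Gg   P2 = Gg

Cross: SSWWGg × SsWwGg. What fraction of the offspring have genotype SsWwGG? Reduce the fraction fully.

SSWWGg gametes: SWG×4, SWg×4
SsWwGg gametes: SWG×1, SWg×1, SwG×1, Swg×1, sWG×1, sWg×1, swG×1, swg×1
SSWWGg×SsWwGg grid (8·8=64): SSWWGG=4 SSWWGg=8 SSWWgg=4 SSWwGG=4 SSWwGg=8 SSWwgg=4 SsWWGG=4 SsWWGg=8 SsWWgg=4 SsWwGG=4 SsWwGg=8 SsWwgg=4
SsWwGG hits 4/64; gcd=4; 4÷4/64÷4 = 1/16

P(SsWwGG) = 1/16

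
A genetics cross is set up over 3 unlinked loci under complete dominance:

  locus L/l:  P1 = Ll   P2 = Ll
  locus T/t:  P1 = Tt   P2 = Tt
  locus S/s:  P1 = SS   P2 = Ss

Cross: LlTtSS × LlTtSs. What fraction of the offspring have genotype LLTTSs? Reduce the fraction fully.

LlTtSS gametes: LTS×2, LtS×2, lTS×2, ltS×2
LlTtSs gametes: LTS×1, LTs×1, LtS×1, Lts×1, lTS×1, lTs×1, ltS×1, lts×1
LlTtSS×LlTtSs grid (8·8=64): LLTTSS=2 LLTTSs=2 LLTtSS=4 LLTtSs=4 LLttSS=2 LLttSs=2 LlTTSS=4 LlTTSs=4 LlTtSS=8 LlTtSs=8 LlttSS=4 LlttSs=4 llTTSS=2 llTTSs=2 llTtSS=4 llTtSs=4 llttSS=2 llttSs=2
LLTTSs hits 2/64; gcd=2; 2÷2/64÷2 = 1/32

P(LLTTSs) = 1/32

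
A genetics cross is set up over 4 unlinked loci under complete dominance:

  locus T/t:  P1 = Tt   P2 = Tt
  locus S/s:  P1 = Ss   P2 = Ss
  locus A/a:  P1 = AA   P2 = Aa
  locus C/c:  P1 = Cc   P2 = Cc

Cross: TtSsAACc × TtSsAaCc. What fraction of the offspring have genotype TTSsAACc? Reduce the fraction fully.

P(TTSsAACc) = 1/32

TtSsAACc gametes: TSAC×2, TSAc×2, TsAC×2, TsAc×2, tSAC×2, tSAc×2, tsAC×2, tsAc×2
TtSsAaCc gametes: TSAC×1, TSAc×1, TSaC×1, TSac×1, TsAC×1, TsAc×1, TsaC×1, Tsac×1, tSAC×1, tSAc×1, tSaC×1, tSac×1, tsAC×1, tsAc×1, tsaC×1, tsac×1
TtSsAACc×TtSsAaCc grid (16·16=256): TTSSAACC=2 TTSSAACc=4 TTSSAAcc=2 TTSSAaCC=2 TTSSAaCc=4 TTSSAacc=2 TTSsAACC=4 TTSsAACc=8 TTSsAAcc=4 TTSsAaCC=4 TTSsAaCc=8 TTSsAacc=4 TTssAACC=2 TTssAACc=4 TTssAAcc=2 TTssAaCC=2 TTssAaCc=4 TTssAacc=2 TtSSAACC=4 TtSSAACc=8 TtSSAAcc=4 TtSSAaCC=4 TtSSAaCc=8 TtSSAacc=4 TtSsAACC=8 TtSsAACc=16 TtSsAAcc=8 TtSsAaCC=8 TtSsAaCc=16 TtSsAacc=8 TtssAACC=4 TtssAACc=8 TtssAAcc=4 TtssAaCC=4 TtssAaCc=8 TtssAacc=4 ttSSAACC=2 ttSSAACc=4 ttSSAAcc=2 ttSSAaCC=2 ttSSAaCc=4 ttSSAacc=2 ttSsAACC=4 ttSsAACc=8 ttSsAAcc=4 ttSsAaCC=4 ttSsAaCc=8 ttSsAacc=4 ttssAACC=2 ttssAACc=4 ttssAAcc=2 ttssAaCC=2 ttssAaCc=4 ttssAacc=2
TTSsAACc hits 8/256; gcd=8; 8÷8/256÷8 = 1/32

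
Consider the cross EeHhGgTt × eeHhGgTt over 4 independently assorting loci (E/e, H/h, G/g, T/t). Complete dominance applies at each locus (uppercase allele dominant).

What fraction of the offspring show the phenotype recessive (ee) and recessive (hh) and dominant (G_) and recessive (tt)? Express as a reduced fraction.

EeHhGgTt gametes: EHGT×1, EHGt×1, EHgT×1, EHgt×1, EhGT×1, EhGt×1, EhgT×1, Ehgt×1, eHGT×1, eHGt×1, eHgT×1, eHgt×1, ehGT×1, ehGt×1, ehgT×1, ehgt×1
eeHhGgTt gametes: eHGT×2, eHGt×2, eHgT×2, eHgt×2, ehGT×2, ehGt×2, ehgT×2, ehgt×2
EeHhGgTt×eeHhGgTt grid (16·16=256): EeHHGGTT=2 EeHHGGTt=4 EeHHGGtt=2 EeHHGgTT=4 EeHHGgTt=8 EeHHGgtt=4 EeHHggTT=2 EeHHggTt=4 EeHHggtt=2 EeHhGGTT=4 EeHhGGTt=8 EeHhGGtt=4 EeHhGgTT=8 EeHhGgTt=16 EeHhGgtt=8 EeHhggTT=4 EeHhggTt=8 EeHhggtt=4 EehhGGTT=2 EehhGGTt=4 EehhGGtt=2 EehhGgTT=4 EehhGgTt=8 EehhGgtt=4 EehhggTT=2 EehhggTt=4 Eehhggtt=2 eeHHGGTT=2 eeHHGGTt=4 eeHHGGtt=2 eeHHGgTT=4 eeHHGgTt=8 eeHHGgtt=4 eeHHggTT=2 eeHHggTt=4 eeHHggtt=2 eeHhGGTT=4 eeHhGGTt=8 eeHhGGtt=4 eeHhGgTT=8 eeHhGgTt=16 eeHhGgtt=8 eeHhggTT=4 eeHhggTt=8 eeHhggtt=4 eehhGGTT=2 eehhGGTt=4 eehhGGtt=2 eehhGgTT=4 eehhGgTt=8 eehhGgtt=4 eehhggTT=2 eehhggTt=4 eehhggtt=2
ee hh G_ tt hits 6/256; gcd=2; 6÷2/256÷2 = 3/128

P(ee hh G_ tt) = 3/128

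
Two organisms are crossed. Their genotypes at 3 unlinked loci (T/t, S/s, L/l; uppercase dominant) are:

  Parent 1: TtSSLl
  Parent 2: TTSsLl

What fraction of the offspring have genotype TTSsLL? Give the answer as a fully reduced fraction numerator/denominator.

P(TTSsLL) = 1/16

TtSSLl gametes: TSL×2, TSl×2, tSL×2, tSl×2
TTSsLl gametes: TSL×2, TSl×2, TsL×2, Tsl×2
TtSSLl×TTSsLl grid (8·8=64): TTSSLL=4 TTSSLl=8 TTSSll=4 TTSsLL=4 TTSsLl=8 TTSsll=4 TtSSLL=4 TtSSLl=8 TtSSll=4 TtSsLL=4 TtSsLl=8 TtSsll=4
TTSsLL hits 4/64; gcd=4; 4÷4/64÷4 = 1/16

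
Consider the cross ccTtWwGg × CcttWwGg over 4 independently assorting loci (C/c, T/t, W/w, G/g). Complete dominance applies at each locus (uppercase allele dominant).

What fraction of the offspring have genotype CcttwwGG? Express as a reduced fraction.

P(CcttwwGG) = 1/64

ccTtWwGg gametes: cTWG×2, cTWg×2, cTwG×2, cTwg×2, ctWG×2, ctWg×2, ctwG×2, ctwg×2
CcttWwGg gametes: CtWG×2, CtWg×2, CtwG×2, Ctwg×2, ctWG×2, ctWg×2, ctwG×2, ctwg×2
ccTtWwGg×CcttWwGg grid (16·16=256): CcTtWWGG=4 CcTtWWGg=8 CcTtWWgg=4 CcTtWwGG=8 CcTtWwGg=16 CcTtWwgg=8 CcTtwwGG=4 CcTtwwGg=8 CcTtwwgg=4 CcttWWGG=4 CcttWWGg=8 CcttWWgg=4 CcttWwGG=8 CcttWwGg=16 CcttWwgg=8 CcttwwGG=4 CcttwwGg=8 Ccttwwgg=4 ccTtWWGG=4 ccTtWWGg=8 ccTtWWgg=4 ccTtWwGG=8 ccTtWwGg=16 ccTtWwgg=8 ccTtwwGG=4 ccTtwwGg=8 ccTtwwgg=4 ccttWWGG=4 ccttWWGg=8 ccttWWgg=4 ccttWwGG=8 ccttWwGg=16 ccttWwgg=8 ccttwwGG=4 ccttwwGg=8 ccttwwgg=4
CcttwwGG hits 4/256; gcd=4; 4÷4/256÷4 = 1/64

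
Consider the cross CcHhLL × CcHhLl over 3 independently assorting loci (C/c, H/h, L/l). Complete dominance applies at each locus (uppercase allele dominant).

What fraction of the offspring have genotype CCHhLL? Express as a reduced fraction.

P(CCHhLL) = 1/16

CcHhLL gametes: CHL×2, ChL×2, cHL×2, chL×2
CcHhLl gametes: CHL×1, CHl×1, ChL×1, Chl×1, cHL×1, cHl×1, chL×1, chl×1
CcHhLL×CcHhLl grid (8·8=64): CCHHLL=2 CCHHLl=2 CCHhLL=4 CCHhLl=4 CChhLL=2 CChhLl=2 CcHHLL=4 CcHHLl=4 CcHhLL=8 CcHhLl=8 CchhLL=4 CchhLl=4 ccHHLL=2 ccHHLl=2 ccHhLL=4 ccHhLl=4 cchhLL=2 cchhLl=2
CCHhLL hits 4/64; gcd=4; 4÷4/64÷4 = 1/16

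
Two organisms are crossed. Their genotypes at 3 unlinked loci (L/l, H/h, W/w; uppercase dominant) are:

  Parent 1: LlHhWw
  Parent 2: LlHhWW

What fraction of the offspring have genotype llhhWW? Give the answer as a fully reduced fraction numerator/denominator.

LlHhWw gametes: LHW×1, LHw×1, LhW×1, Lhw×1, lHW×1, lHw×1, lhW×1, lhw×1
LlHhWW gametes: LHW×2, LhW×2, lHW×2, lhW×2
LlHhWw×LlHhWW grid (8·8=64): LLHHWW=2 LLHHWw=2 LLHhWW=4 LLHhWw=4 LLhhWW=2 LLhhWw=2 LlHHWW=4 LlHHWw=4 LlHhWW=8 LlHhWw=8 LlhhWW=4 LlhhWw=4 llHHWW=2 llHHWw=2 llHhWW=4 llHhWw=4 llhhWW=2 llhhWw=2
llhhWW hits 2/64; gcd=2; 2÷2/64÷2 = 1/32

P(llhhWW) = 1/32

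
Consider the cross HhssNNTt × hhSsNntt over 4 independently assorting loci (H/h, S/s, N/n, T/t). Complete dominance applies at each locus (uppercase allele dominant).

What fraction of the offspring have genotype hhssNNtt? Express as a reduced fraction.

HhssNNTt gametes: HsNT×4, HsNt×4, hsNT×4, hsNt×4
hhSsNntt gametes: hSNt×4, hSnt×4, hsNt×4, hsnt×4
HhssNNTt×hhSsNntt grid (16·16=256): HhSsNNTt=16 HhSsNNtt=16 HhSsNnTt=16 HhSsNntt=16 HhssNNTt=16 HhssNNtt=16 HhssNnTt=16 HhssNntt=16 hhSsNNTt=16 hhSsNNtt=16 hhSsNnTt=16 hhSsNntt=16 hhssNNTt=16 hhssNNtt=16 hhssNnTt=16 hhssNntt=16
hhssNNtt hits 16/256; gcd=16; 16÷16/256÷16 = 1/16

P(hhssNNtt) = 1/16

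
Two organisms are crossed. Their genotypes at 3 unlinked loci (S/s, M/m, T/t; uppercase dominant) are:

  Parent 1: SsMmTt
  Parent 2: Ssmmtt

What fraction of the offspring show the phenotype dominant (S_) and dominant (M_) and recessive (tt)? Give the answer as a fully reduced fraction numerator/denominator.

SsMmTt gametes: SMT×1, SMt×1, SmT×1, Smt×1, sMT×1, sMt×1, smT×1, smt×1
Ssmmtt gametes: Smt×4, smt×4
SsMmTt×Ssmmtt grid (8·8=64): SSMmTt=4 SSMmtt=4 SSmmTt=4 SSmmtt=4 SsMmTt=8 SsMmtt=8 SsmmTt=8 Ssmmtt=8 ssMmTt=4 ssMmtt=4 ssmmTt=4 ssmmtt=4
S_ M_ tt hits 12/64; gcd=4; 12÷4/64÷4 = 3/16

P(S_ M_ tt) = 3/16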